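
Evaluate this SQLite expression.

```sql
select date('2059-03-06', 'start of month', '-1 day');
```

`start of month` rewinds 2059-03-06 to 2059-03-01.
Going back 1 day from 2059-03-01 reaches 2059-02-28 (last day of February, 28 days).

2059-02-28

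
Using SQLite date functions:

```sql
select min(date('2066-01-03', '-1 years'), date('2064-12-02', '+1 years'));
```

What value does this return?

2065-01-03

date('2066-01-03', '-1 years') → 2065-01-03.
date('2064-12-02', '+1 years') → 2065-12-02.
Earlier of the two is 2065-01-03.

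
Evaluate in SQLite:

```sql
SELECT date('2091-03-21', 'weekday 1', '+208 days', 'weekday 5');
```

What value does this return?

2091-10-26

`weekday 1` advances to the next Monday; 2091-03-21 is a Wednesday, so it moves forward to 2091-03-26.
Applying '+208 days' to 2091-03-26: counting 208 days forward gives 2091-10-20.
`weekday 5` advances to the next Friday; 2091-10-20 is a Saturday, so it moves forward to 2091-10-26.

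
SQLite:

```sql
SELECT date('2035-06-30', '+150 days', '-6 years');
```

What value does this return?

2029-11-27

Applying '+150 days' to 2035-06-30: counting 150 days forward gives 2035-11-27.
Adding -6 years to 2035-11-27 gives 2029-11-27.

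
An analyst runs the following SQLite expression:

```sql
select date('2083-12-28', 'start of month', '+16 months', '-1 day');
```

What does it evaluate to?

2085-03-31

`start of month` rewinds 2083-12-28 to 2083-12-01.
Adding +16 months to 2083-12-01 gives 2085-04-01.
Going back 1 day from 2085-04-01 reaches 2085-03-31 (last day of March, 31 days).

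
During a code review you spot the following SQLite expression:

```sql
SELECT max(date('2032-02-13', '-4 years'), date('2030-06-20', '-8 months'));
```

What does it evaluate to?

date('2032-02-13', '-4 years') → 2028-02-13.
date('2030-06-20', '-8 months') → 2029-10-20.
Later of the two is 2029-10-20.

2029-10-20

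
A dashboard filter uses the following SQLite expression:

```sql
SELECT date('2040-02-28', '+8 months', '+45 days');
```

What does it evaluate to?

2040-12-12

Adding +8 months to 2040-02-28 gives 2040-10-28.
Applying '+45 days' to 2040-10-28: counting 45 days forward gives 2040-12-12.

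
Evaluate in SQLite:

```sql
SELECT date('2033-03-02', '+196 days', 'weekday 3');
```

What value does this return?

Applying '+196 days' to 2033-03-02: counting 196 days forward gives 2033-09-14.
`weekday 3` advances to the next Wednesday; 2033-09-14 is already a Wednesday, so it stays at 2033-09-14.

2033-09-14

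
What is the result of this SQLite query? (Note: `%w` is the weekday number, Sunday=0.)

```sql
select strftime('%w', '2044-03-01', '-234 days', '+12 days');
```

4

First apply '-234 days', '+12 days': 2044-03-01 → 2043-07-23.
2043-07-23 is a Thursday; with Sunday=0 that is 4.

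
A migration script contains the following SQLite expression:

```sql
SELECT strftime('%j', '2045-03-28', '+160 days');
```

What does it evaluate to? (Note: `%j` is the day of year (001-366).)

First apply '+160 days': 2045-03-28 → 2045-09-04.
Day-of-year for 2045-09-04: days since 2045-01-01 inclusive = 247, zero-padded to 247.

247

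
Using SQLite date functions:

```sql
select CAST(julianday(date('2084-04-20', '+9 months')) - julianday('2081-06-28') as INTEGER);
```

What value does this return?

1302

Adding +9 months to 2084-04-20 gives 2085-01-20.
2 days remain in June 2081 after the 28th (30 − 28).
Full months from July 2081 through December 2084 contribute their day counts.
Then 20 days into January 2085.
Total: 2 + 31 + 31 + 30 + 31 + 30 + 31 + 31 + 28 + 31 + 30 + 31 + 30 + 31 + 31 + 30 + 31 + 30 + 31 + 31 + 28 + 31 + 30 + 31 + 30 + 31 + 31 + 30 + 31 + 30 + 31 + 31 + 29 + 31 + 30 + 31 + 30 + 31 + 31 + 30 + 31 + 30 + 31 + 20 = 1302.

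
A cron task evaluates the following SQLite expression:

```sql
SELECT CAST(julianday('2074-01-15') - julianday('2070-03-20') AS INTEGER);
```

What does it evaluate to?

11 days remain in March 2070 after the 20th (31 − 20).
Full months from April 2070 through December 2073 contribute their day counts.
Then 15 days into January 2074.
Total: 11 + 30 + 31 + 30 + 31 + 31 + 30 + 31 + 30 + 31 + 31 + 28 + 31 + 30 + 31 + 30 + 31 + 31 + 30 + 31 + 30 + 31 + 31 + 29 + 31 + 30 + 31 + 30 + 31 + 31 + 30 + 31 + 30 + 31 + 31 + 28 + 31 + 30 + 31 + 30 + 31 + 31 + 30 + 31 + 30 + 31 + 15 = 1397.

1397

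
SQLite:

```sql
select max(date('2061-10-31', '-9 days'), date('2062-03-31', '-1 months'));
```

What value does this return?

date('2061-10-31', '-9 days') → 2061-10-22.
date('2062-03-31', '-1 months') → 2062-03-03.
Later of the two is 2062-03-03.

2062-03-03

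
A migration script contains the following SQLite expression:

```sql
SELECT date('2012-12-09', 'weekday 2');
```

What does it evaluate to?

`weekday 2` advances to the next Tuesday; 2012-12-09 is a Sunday, so it moves forward to 2012-12-11.

2012-12-11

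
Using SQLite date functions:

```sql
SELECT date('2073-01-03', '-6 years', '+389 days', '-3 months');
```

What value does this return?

Adding -6 years to 2073-01-03 gives 2067-01-03.
Applying '+389 days' to 2067-01-03: counting 389 days forward gives 2068-01-27.
Adding -3 months to 2068-01-27 gives 2067-10-27.

2067-10-27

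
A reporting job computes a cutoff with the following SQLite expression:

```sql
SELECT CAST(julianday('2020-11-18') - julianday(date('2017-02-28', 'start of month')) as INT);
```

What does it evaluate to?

1386

`start of month` rewinds 2017-02-28 to 2017-02-01.
27 days remain in February 2017 after the 1st (28 − 1).
Full months from March 2017 through October 2020 contribute their day counts.
Then 18 days into November 2020.
Total: 27 + 31 + 30 + 31 + 30 + 31 + 31 + 30 + 31 + 30 + 31 + 31 + 28 + 31 + 30 + 31 + 30 + 31 + 31 + 30 + 31 + 30 + 31 + 31 + 28 + 31 + 30 + 31 + 30 + 31 + 31 + 30 + 31 + 30 + 31 + 31 + 29 + 31 + 30 + 31 + 30 + 31 + 31 + 30 + 31 + 18 = 1386.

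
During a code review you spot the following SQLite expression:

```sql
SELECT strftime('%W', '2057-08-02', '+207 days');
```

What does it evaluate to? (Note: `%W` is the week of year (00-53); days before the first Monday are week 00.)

08

First apply '+207 days': 2057-08-02 → 2058-02-25.
2058-02-25 is a Monday. SQLite's %W counts Mondays since the year started; the result is 08.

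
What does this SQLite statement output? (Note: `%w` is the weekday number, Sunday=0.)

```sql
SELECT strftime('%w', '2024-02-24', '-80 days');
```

First apply '-80 days': 2024-02-24 → 2023-12-06.
2023-12-06 is a Wednesday; with Sunday=0 that is 3.

3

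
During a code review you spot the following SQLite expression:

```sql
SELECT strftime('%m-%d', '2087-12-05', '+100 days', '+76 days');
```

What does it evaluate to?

05-29

First apply '+100 days', '+76 days': 2087-12-05 → 2088-05-29.
`%m-%d` extracts the month-day: 05-29.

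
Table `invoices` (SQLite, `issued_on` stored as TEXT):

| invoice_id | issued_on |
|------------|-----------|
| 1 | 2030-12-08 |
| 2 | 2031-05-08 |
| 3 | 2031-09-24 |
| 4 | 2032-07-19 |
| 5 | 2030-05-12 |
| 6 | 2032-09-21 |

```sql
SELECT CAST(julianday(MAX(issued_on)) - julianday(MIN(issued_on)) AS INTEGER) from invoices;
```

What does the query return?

MIN = 2030-05-12, MAX = 2032-09-21.
19 days remain in May 2030 after the 12th (31 − 12).
Full months from June 2030 through August 2032 contribute their day counts.
Then 21 days into September 2032.
Total: 19 + 30 + 31 + 31 + 30 + 31 + 30 + 31 + 31 + 28 + 31 + 30 + 31 + 30 + 31 + 31 + 30 + 31 + 30 + 31 + 31 + 29 + 31 + 30 + 31 + 30 + 31 + 31 + 21 = 863.

863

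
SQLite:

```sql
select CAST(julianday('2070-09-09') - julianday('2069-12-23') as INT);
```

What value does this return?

260

8 days remain in December 2069 after the 23rd (31 − 23).
Full months from January 2070 through August 2070 contribute their day counts.
Then 9 days into September 2070.
Total: 8 + 31 + 28 + 31 + 30 + 31 + 30 + 31 + 31 + 9 = 260.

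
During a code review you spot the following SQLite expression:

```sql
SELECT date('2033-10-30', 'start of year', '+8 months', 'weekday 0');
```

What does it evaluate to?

`start of year` rewinds 2033-10-30 to 2033-01-01.
Adding +8 months to 2033-01-01 gives 2033-09-01.
`weekday 0` advances to the next Sunday; 2033-09-01 is a Thursday, so it moves forward to 2033-09-04.

2033-09-04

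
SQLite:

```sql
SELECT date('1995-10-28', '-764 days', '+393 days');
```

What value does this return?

Applying '-764 days' to 1995-10-28: counting 764 days back gives 1993-09-24.
Applying '+393 days' to 1993-09-24: counting 393 days forward gives 1994-10-22.

1994-10-22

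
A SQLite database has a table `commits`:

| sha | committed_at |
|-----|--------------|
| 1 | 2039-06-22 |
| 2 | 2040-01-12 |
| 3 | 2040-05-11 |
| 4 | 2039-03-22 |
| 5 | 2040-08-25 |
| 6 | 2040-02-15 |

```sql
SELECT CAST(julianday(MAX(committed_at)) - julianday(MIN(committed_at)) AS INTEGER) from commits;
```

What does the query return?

522

MIN = 2039-03-22, MAX = 2040-08-25.
9 days remain in March 2039 after the 22nd (31 − 22).
Full months from April 2039 through July 2040 contribute their day counts.
Then 25 days into August 2040.
Total: 9 + 30 + 31 + 30 + 31 + 31 + 30 + 31 + 30 + 31 + 31 + 29 + 31 + 30 + 31 + 30 + 31 + 25 = 522.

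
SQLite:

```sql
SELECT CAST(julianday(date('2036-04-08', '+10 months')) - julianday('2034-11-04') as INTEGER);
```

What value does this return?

Adding +10 months to 2036-04-08 gives 2037-02-08.
26 days remain in November 2034 after the 4th (30 − 4).
Full months from December 2034 through January 2037 contribute their day counts.
Then 8 days into February 2037.
Total: 26 + 31 + 31 + 28 + 31 + 30 + 31 + 30 + 31 + 31 + 30 + 31 + 30 + 31 + 31 + 29 + 31 + 30 + 31 + 30 + 31 + 31 + 30 + 31 + 30 + 31 + 31 + 8 = 827.

827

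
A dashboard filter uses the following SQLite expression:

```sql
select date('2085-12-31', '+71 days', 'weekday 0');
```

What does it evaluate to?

Applying '+71 days' to 2085-12-31: counting 71 days forward gives 2086-03-12.
`weekday 0` advances to the next Sunday; 2086-03-12 is a Tuesday, so it moves forward to 2086-03-17.

2086-03-17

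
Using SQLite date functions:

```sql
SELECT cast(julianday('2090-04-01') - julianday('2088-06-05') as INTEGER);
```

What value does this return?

25 days remain in June 2088 after the 5th (30 − 5).
Full months from July 2088 through March 2090 contribute their day counts.
Then 1 day into April 2090.
Total: 25 + 31 + 31 + 30 + 31 + 30 + 31 + 31 + 28 + 31 + 30 + 31 + 30 + 31 + 31 + 30 + 31 + 30 + 31 + 31 + 28 + 31 + 1 = 665.

665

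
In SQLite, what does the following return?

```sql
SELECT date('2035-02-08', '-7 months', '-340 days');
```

Adding -7 months to 2035-02-08 gives 2034-07-08.
Applying '-340 days' to 2034-07-08: counting 340 days back gives 2033-08-02.

2033-08-02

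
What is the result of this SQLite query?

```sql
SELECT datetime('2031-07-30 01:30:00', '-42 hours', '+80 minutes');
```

2031-07-28 08:50:00

-42 hours from 2031-07-30 01:30:00 is 2031-07-28 07:30:00 (crosses midnight).
80 minutes = 1h 20m; +80 minutes from 2031-07-28 07:30:00 is 2031-07-28 08:50:00.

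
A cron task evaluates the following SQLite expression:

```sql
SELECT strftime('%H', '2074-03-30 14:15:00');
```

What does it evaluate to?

14

`%H` extracts the 2-digit hour (00-23): 14.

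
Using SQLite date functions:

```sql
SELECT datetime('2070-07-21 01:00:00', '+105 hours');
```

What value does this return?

2070-07-25 10:00:00

+105 hours from 2070-07-21 01:00:00 is 2070-07-25 10:00:00 (crosses midnight).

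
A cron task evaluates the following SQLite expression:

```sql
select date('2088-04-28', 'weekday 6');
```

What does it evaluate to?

2088-05-01

`weekday 6` advances to the next Saturday; 2088-04-28 is a Wednesday, so it moves forward to 2088-05-01.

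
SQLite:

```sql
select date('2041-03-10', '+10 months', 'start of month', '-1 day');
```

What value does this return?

Adding +10 months to 2041-03-10 gives 2042-01-10.
`start of month` rewinds 2042-01-10 to 2042-01-01.
Going back 1 day from 2042-01-01 reaches 2041-12-31 (last day of December, 31 days).

2041-12-31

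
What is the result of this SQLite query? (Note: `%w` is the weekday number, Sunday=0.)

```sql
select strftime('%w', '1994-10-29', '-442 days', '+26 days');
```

First apply '-442 days', '+26 days': 1994-10-29 → 1993-09-08.
1993-09-08 is a Wednesday; with Sunday=0 that is 3.

3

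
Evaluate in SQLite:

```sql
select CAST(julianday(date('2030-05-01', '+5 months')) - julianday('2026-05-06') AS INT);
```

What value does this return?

Adding +5 months to 2030-05-01 gives 2030-10-01.
25 days remain in May 2026 after the 6th (31 − 6).
Full months from June 2026 through September 2030 contribute their day counts.
Then 1 day into October 2030.
Total: 25 + 30 + 31 + 31 + 30 + 31 + 30 + 31 + 31 + 28 + 31 + 30 + 31 + 30 + 31 + 31 + 30 + 31 + 30 + 31 + 31 + 29 + 31 + 30 + 31 + 30 + 31 + 31 + 30 + 31 + 30 + 31 + 31 + 28 + 31 + 30 + 31 + 30 + 31 + 31 + 30 + 31 + 30 + 31 + 31 + 28 + 31 + 30 + 31 + 30 + 31 + 31 + 30 + 1 = 1609.

1609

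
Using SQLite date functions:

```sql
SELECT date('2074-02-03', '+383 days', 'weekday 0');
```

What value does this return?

Applying '+383 days' to 2074-02-03: counting 383 days forward gives 2075-02-21.
`weekday 0` advances to the next Sunday; 2075-02-21 is a Thursday, so it moves forward to 2075-02-24.

2075-02-24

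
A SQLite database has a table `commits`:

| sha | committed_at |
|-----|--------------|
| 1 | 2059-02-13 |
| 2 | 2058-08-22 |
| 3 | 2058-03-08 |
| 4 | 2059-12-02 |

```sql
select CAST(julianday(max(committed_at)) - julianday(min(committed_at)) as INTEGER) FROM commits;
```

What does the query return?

MIN = 2058-03-08, MAX = 2059-12-02.
23 days remain in March 2058 after the 8th (31 − 8).
Full months from April 2058 through November 2059 contribute their day counts.
Then 2 days into December 2059.
Total: 23 + 30 + 31 + 30 + 31 + 31 + 30 + 31 + 30 + 31 + 31 + 28 + 31 + 30 + 31 + 30 + 31 + 31 + 30 + 31 + 30 + 2 = 634.

634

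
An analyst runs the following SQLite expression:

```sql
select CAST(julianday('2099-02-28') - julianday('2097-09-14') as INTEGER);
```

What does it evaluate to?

532

16 days remain in September 2097 after the 14th (30 − 14).
Full months from October 2097 through January 2099 contribute their day counts.
Then 28 days into February 2099.
Total: 16 + 31 + 30 + 31 + 31 + 28 + 31 + 30 + 31 + 30 + 31 + 31 + 30 + 31 + 30 + 31 + 31 + 28 = 532.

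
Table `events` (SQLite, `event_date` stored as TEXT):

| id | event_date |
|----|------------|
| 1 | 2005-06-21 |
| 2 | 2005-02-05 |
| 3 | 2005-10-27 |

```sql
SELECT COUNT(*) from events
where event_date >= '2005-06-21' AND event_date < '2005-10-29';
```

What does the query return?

Rows in [2005-06-21, 2005-10-29): 2005-06-21, 2005-10-27 → 2 rows.

2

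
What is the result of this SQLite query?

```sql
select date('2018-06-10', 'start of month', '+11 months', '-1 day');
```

`start of month` rewinds 2018-06-10 to 2018-06-01.
Adding +11 months to 2018-06-01 gives 2019-05-01.
Going back 1 day from 2019-05-01 reaches 2019-04-30 (last day of April, 30 days).

2019-04-30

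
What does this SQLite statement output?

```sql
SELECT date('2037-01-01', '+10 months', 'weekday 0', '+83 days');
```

Adding +10 months to 2037-01-01 gives 2037-11-01.
`weekday 0` advances to the next Sunday; 2037-11-01 is already a Sunday, so it stays at 2037-11-01.
Applying '+83 days' to 2037-11-01: counting 83 days forward gives 2038-01-23.

2038-01-23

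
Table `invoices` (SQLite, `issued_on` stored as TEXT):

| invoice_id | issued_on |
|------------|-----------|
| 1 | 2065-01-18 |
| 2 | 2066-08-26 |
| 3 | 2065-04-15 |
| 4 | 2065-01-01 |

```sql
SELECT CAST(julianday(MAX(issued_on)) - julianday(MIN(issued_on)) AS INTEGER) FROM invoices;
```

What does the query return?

MIN = 2065-01-01, MAX = 2066-08-26.
30 days remain in January 2065 after the 1st (31 − 1).
Full months from February 2065 through July 2066 contribute their day counts.
Then 26 days into August 2066.
Total: 30 + 28 + 31 + 30 + 31 + 30 + 31 + 31 + 30 + 31 + 30 + 31 + 31 + 28 + 31 + 30 + 31 + 30 + 31 + 26 = 602.

602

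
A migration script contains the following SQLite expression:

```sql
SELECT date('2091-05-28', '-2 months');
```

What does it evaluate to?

Adding -2 months to 2091-05-28 gives 2091-03-28.

2091-03-28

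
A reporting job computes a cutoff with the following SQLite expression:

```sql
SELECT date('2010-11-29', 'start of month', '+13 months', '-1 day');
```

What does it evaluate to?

2011-11-30

`start of month` rewinds 2010-11-29 to 2010-11-01.
Adding +13 months to 2010-11-01 gives 2011-12-01.
Going back 1 day from 2011-12-01 reaches 2011-11-30 (last day of November, 30 days).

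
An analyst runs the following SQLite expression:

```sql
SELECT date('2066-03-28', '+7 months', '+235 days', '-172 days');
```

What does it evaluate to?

Adding +7 months to 2066-03-28 gives 2066-10-28.
Applying '+235 days' to 2066-10-28: counting 235 days forward gives 2067-06-20.
Applying '-172 days' to 2067-06-20: counting 172 days back gives 2066-12-30.

2066-12-30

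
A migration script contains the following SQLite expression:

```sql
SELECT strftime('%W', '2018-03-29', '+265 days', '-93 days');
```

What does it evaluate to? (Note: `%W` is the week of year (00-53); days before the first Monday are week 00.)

First apply '+265 days', '-93 days': 2018-03-29 → 2018-09-17.
2018-09-17 is a Monday. SQLite's %W counts Mondays since the year started; the result is 38.

38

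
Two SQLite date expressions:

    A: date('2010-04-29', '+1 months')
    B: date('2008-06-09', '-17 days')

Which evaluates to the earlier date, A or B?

A = 2010-05-29.
B = 2008-05-23.
B is earlier.

B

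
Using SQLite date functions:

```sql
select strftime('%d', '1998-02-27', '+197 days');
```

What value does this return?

First apply '+197 days': 1998-02-27 → 1998-09-12.
`%d` extracts the 2-digit day of month: 12.

12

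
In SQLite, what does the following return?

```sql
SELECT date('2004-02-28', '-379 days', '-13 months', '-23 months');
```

2000-02-14

Applying '-379 days' to 2004-02-28: counting 379 days back gives 2003-02-14.
Adding -13 months to 2003-02-14 gives 2002-01-14.
Adding -23 months to 2002-01-14 gives 2000-02-14.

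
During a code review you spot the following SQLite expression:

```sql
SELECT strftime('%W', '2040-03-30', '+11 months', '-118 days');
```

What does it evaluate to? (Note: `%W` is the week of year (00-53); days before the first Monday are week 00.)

First apply '+11 months', '-118 days': 2040-03-30 → 2040-11-04.
2040-11-04 is a Sunday. SQLite's %W counts Mondays since the year started; the result is 44.

44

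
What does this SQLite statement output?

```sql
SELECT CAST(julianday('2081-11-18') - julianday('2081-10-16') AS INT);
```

33

15 days remain in October 2081 after the 16th (31 − 16).
Then 18 days into November 2081.
Total: 15 + 18 = 33.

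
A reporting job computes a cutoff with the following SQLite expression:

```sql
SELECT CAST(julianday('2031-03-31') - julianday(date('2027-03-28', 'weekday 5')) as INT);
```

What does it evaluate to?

`weekday 5` advances to the next Friday; 2027-03-28 is a Sunday, so it moves forward to 2027-04-02.
28 days remain in April 2027 after the 2nd (30 − 2).
Full months from May 2027 through February 2031 contribute their day counts.
Then 31 days into March 2031.
Total: 28 + 31 + 30 + 31 + 31 + 30 + 31 + 30 + 31 + 31 + 29 + 31 + 30 + 31 + 30 + 31 + 31 + 30 + 31 + 30 + 31 + 31 + 28 + 31 + 30 + 31 + 30 + 31 + 31 + 30 + 31 + 30 + 31 + 31 + 28 + 31 + 30 + 31 + 30 + 31 + 31 + 30 + 31 + 30 + 31 + 31 + 28 + 31 = 1459.

1459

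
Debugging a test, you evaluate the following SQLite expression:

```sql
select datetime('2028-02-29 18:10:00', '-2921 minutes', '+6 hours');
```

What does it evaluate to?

2921 minutes = 48h 41m; -2921 minutes from 2028-02-29 18:10:00 is 2028-02-27 17:29:00 (crosses midnight).
+6 hours from 2028-02-27 17:29:00 is 2028-02-27 23:29:00.

2028-02-27 23:29:00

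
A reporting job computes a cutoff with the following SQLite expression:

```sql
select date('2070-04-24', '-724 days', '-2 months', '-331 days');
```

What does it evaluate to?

Applying '-724 days' to 2070-04-24: counting 724 days back gives 2068-04-30.
Adding -2 months to 2068-04-30 targets 2068-02-30. February 2068 has only 29 days, so SQLite normalizes the 1-day overflow forward to 2068-03-01.
Applying '-331 days' to 2068-03-01: counting 331 days back gives 2067-04-05.

2067-04-05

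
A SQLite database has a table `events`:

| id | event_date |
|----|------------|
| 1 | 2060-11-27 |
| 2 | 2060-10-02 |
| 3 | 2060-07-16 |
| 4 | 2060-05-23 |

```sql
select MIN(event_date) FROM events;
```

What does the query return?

2060-05-23

MIN over {2060-05-23, 2060-07-16, 2060-10-02, 2060-11-27}.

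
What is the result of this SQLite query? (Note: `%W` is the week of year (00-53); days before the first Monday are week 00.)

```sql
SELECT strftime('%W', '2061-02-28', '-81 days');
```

49

First apply '-81 days': 2061-02-28 → 2060-12-09.
2060-12-09 is a Thursday. SQLite's %W counts Mondays since the year started; the result is 49.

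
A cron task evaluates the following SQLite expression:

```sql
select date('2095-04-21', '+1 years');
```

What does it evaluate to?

2096-04-21

Adding +1 year to 2095-04-21 gives 2096-04-21.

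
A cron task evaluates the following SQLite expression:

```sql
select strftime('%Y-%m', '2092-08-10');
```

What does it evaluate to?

`%Y-%m` extracts the year-month: 2092-08.

2092-08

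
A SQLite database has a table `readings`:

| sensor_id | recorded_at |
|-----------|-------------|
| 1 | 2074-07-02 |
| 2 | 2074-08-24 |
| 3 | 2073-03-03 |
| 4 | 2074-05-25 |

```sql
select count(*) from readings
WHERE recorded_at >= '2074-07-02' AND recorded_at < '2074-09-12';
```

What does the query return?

2

Rows in [2074-07-02, 2074-09-12): 2074-07-02, 2074-08-24 → 2 rows.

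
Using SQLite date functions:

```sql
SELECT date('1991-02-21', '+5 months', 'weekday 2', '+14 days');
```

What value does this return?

Adding +5 months to 1991-02-21 gives 1991-07-21.
`weekday 2` advances to the next Tuesday; 1991-07-21 is a Sunday, so it moves forward to 1991-07-23.
July 1991 has 31 days; 8 remain after the 23rd, so 9 days reach 1991-08-01.
Advancing 5 more days within August lands on 1991-08-06.

1991-08-06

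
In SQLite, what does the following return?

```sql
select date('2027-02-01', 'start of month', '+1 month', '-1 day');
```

2027-02-28

`start of month` rewinds 2027-02-01 to 2027-02-01.
Adding +1 month to 2027-02-01 gives 2027-03-01.
Going back 1 day from 2027-03-01 reaches 2027-02-28 (last day of February, 28 days).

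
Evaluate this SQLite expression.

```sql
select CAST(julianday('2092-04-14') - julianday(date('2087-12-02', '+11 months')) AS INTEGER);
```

1259

Adding +11 months to 2087-12-02 gives 2088-11-02.
28 days remain in November 2088 after the 2nd (30 − 2).
Full months from December 2088 through March 2092 contribute their day counts.
Then 14 days into April 2092.
Total: 28 + 31 + 31 + 28 + 31 + 30 + 31 + 30 + 31 + 31 + 30 + 31 + 30 + 31 + 31 + 28 + 31 + 30 + 31 + 30 + 31 + 31 + 30 + 31 + 30 + 31 + 31 + 28 + 31 + 30 + 31 + 30 + 31 + 31 + 30 + 31 + 30 + 31 + 31 + 29 + 31 + 14 = 1259.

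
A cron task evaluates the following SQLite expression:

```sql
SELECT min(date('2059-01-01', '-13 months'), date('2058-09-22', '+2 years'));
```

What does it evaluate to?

2057-12-01

date('2059-01-01', '-13 months') → 2057-12-01.
date('2058-09-22', '+2 years') → 2060-09-22.
Earlier of the two is 2057-12-01.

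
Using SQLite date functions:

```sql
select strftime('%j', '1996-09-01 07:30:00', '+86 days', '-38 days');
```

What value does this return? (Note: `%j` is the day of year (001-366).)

293

First apply '+86 days', '-38 days': 1996-09-01 07:30:00 → 1996-10-19 07:30:00.
Day-of-year for 1996-10-19: days since 1996-01-01 inclusive = 293, zero-padded to 293.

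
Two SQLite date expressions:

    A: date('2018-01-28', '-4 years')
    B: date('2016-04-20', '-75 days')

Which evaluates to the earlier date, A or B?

A = 2014-01-28.
B = 2016-02-05.
A is earlier.

A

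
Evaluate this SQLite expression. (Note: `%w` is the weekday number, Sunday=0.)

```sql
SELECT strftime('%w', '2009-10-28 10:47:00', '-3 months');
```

First apply '-3 months': 2009-10-28 10:47:00 → 2009-07-28 10:47:00.
2009-07-28 is a Tuesday; with Sunday=0 that is 2.

2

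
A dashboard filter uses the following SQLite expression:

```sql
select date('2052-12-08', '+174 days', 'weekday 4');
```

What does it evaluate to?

2053-06-05

Applying '+174 days' to 2052-12-08: counting 174 days forward gives 2053-05-31.
`weekday 4` advances to the next Thursday; 2053-05-31 is a Saturday, so it moves forward to 2053-06-05.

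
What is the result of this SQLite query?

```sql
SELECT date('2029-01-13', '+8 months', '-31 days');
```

2029-08-13

Adding +8 months to 2029-01-13 gives 2029-09-13.
Going back 13 days from 2029-09-13 reaches 2029-08-31 (last day of August, 31 days).
Going back 18 days within August lands on 2029-08-13.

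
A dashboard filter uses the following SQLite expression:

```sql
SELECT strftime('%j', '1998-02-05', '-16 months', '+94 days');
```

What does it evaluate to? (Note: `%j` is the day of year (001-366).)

007

First apply '-16 months', '+94 days': 1998-02-05 → 1997-01-07.
Day-of-year for 1997-01-07: days since 1997-01-01 inclusive = 7, zero-padded to 007.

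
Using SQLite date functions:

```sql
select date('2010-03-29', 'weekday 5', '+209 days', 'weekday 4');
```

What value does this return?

2010-10-28

`weekday 5` advances to the next Friday; 2010-03-29 is a Monday, so it moves forward to 2010-04-02.
Applying '+209 days' to 2010-04-02: counting 209 days forward gives 2010-10-28.
`weekday 4` advances to the next Thursday; 2010-10-28 is already a Thursday, so it stays at 2010-10-28.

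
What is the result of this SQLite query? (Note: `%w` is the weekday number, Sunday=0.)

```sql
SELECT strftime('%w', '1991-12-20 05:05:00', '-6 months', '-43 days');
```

First apply '-6 months', '-43 days': 1991-12-20 05:05:00 → 1991-05-08 05:05:00.
1991-05-08 is a Wednesday; with Sunday=0 that is 3.

3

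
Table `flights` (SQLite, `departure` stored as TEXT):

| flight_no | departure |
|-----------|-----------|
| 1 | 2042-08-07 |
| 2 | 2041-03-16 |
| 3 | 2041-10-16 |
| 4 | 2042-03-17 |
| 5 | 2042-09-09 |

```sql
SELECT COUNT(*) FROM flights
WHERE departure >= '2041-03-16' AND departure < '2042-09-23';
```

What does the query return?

5

Rows in [2041-03-16, 2042-09-23): 2042-08-07, 2041-03-16, 2041-10-16, 2042-03-17, 2042-09-09 → 5 rows.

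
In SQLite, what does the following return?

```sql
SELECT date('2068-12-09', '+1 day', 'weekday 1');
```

Advancing 1 more day within December lands on 2068-12-10.
`weekday 1` advances to the next Monday; 2068-12-10 is already a Monday, so it stays at 2068-12-10.

2068-12-10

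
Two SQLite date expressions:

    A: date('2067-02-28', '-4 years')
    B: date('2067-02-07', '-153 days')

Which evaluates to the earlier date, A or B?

A

A = 2063-02-28.
B = 2066-09-07.
A is earlier.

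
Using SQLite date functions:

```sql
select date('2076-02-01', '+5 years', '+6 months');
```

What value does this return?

2081-08-01

Adding +5 years to 2076-02-01 gives 2081-02-01.
Adding +6 months to 2081-02-01 gives 2081-08-01.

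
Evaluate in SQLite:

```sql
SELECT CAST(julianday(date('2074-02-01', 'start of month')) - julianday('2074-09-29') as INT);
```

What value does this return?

-240

`start of month` rewinds 2074-02-01 to 2074-02-01.
27 days remain in February 2074 after the 1st (28 − 1).
Full months from March 2074 through August 2074 contribute their day counts.
Then 29 days into September 2074.
Total: 27 + 31 + 30 + 31 + 30 + 31 + 31 + 29 = 240.
The subtraction is earlier − later, so the result is −240 → -240.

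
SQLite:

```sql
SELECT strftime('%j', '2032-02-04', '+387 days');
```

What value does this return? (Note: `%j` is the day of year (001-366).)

First apply '+387 days': 2032-02-04 → 2033-02-25.
Day-of-year for 2033-02-25: days since 2033-01-01 inclusive = 56, zero-padded to 056.

056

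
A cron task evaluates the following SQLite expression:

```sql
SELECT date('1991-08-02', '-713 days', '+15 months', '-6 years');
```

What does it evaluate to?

Applying '-713 days' to 1991-08-02: counting 713 days back gives 1989-08-19.
Adding +15 months to 1989-08-19 gives 1990-11-19.
Adding -6 years to 1990-11-19 gives 1984-11-19.

1984-11-19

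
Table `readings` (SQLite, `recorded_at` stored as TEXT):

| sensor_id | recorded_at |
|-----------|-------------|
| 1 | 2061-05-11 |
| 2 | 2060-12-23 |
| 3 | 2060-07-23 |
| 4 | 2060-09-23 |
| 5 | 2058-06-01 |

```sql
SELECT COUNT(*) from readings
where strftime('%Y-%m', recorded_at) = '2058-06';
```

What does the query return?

1

Rows with year-month 2058-06: 2058-06-01 → 1.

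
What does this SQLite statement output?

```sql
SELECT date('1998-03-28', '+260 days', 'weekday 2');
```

1998-12-15

Applying '+260 days' to 1998-03-28: counting 260 days forward gives 1998-12-13.
`weekday 2` advances to the next Tuesday; 1998-12-13 is a Sunday, so it moves forward to 1998-12-15.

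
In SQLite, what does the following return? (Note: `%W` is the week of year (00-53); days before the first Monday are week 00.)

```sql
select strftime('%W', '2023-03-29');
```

2023-03-29 is a Wednesday. SQLite's %W counts Mondays since the year started; the result is 13.

13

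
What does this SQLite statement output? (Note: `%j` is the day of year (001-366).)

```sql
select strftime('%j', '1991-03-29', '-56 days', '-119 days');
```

278

First apply '-56 days', '-119 days': 1991-03-29 → 1990-10-05.
Day-of-year for 1990-10-05: days since 1990-01-01 inclusive = 278, zero-padded to 278.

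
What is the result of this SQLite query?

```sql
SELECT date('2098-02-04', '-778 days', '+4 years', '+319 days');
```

Applying '-778 days' to 2098-02-04: counting 778 days back gives 2095-12-19.
Adding +4 years to 2095-12-19 gives 2099-12-19.
Applying '+319 days' to 2099-12-19: counting 319 days forward gives 2100-11-03.

2100-11-03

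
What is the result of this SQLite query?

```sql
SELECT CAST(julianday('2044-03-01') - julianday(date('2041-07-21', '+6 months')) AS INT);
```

770

Adding +6 months to 2041-07-21 gives 2042-01-21.
10 days remain in January 2042 after the 21st (31 − 21).
Full months from February 2042 through February 2044 contribute their day counts.
Then 1 day into March 2044.
Total: 10 + 28 + 31 + 30 + 31 + 30 + 31 + 31 + 30 + 31 + 30 + 31 + 31 + 28 + 31 + 30 + 31 + 30 + 31 + 31 + 30 + 31 + 30 + 31 + 31 + 29 + 1 = 770.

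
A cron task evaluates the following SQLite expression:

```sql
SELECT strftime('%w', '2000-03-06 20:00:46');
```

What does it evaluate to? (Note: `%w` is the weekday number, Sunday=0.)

2000-03-06 is a Monday; with Sunday=0 that is 1.

1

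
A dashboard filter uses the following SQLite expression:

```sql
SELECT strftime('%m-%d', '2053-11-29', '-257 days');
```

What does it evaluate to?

First apply '-257 days': 2053-11-29 → 2053-03-17.
`%m-%d` extracts the month-day: 03-17.

03-17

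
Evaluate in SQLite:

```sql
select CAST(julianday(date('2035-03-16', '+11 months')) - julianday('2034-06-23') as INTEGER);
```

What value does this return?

Adding +11 months to 2035-03-16 gives 2036-02-16.
7 days remain in June 2034 after the 23rd (30 − 23).
Full months from July 2034 through January 2036 contribute their day counts.
Then 16 days into February 2036.
Total: 7 + 31 + 31 + 30 + 31 + 30 + 31 + 31 + 28 + 31 + 30 + 31 + 30 + 31 + 31 + 30 + 31 + 30 + 31 + 31 + 16 = 603.

603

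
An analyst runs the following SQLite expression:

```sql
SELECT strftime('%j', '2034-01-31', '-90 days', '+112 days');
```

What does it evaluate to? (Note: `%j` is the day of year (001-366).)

First apply '-90 days', '+112 days': 2034-01-31 → 2034-02-22.
Day-of-year for 2034-02-22: days since 2034-01-01 inclusive = 53, zero-padded to 053.

053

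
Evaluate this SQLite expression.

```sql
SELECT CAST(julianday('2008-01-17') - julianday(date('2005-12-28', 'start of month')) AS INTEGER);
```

`start of month` rewinds 2005-12-28 to 2005-12-01.
30 days remain in December 2005 after the 1st (31 − 1).
Full months from January 2006 through December 2007 contribute their day counts.
Then 17 days into January 2008.
Total: 30 + 31 + 28 + 31 + 30 + 31 + 30 + 31 + 31 + 30 + 31 + 30 + 31 + 31 + 28 + 31 + 30 + 31 + 30 + 31 + 31 + 30 + 31 + 30 + 31 + 17 = 777.

777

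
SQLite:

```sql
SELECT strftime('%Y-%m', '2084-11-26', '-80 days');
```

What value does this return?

First apply '-80 days': 2084-11-26 → 2084-09-07.
`%Y-%m` extracts the year-month: 2084-09.

2084-09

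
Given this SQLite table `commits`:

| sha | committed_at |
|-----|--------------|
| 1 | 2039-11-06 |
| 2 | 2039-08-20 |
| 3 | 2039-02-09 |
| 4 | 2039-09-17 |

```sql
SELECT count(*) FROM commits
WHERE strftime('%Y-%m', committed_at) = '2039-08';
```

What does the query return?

Rows with year-month 2039-08: 2039-08-20 → 1.

1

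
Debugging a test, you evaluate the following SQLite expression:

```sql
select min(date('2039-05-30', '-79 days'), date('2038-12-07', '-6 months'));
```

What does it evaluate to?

2038-06-07

date('2039-05-30', '-79 days') → 2039-03-12.
date('2038-12-07', '-6 months') → 2038-06-07.
Earlier of the two is 2038-06-07.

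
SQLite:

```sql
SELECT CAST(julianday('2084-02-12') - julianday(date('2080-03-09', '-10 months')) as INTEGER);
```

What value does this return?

Adding -10 months to 2080-03-09 gives 2079-05-09.
22 days remain in May 2079 after the 9th (31 − 9).
Full months from June 2079 through January 2084 contribute their day counts.
Then 12 days into February 2084.
Total: 22 + 30 + 31 + 31 + 30 + 31 + 30 + 31 + 31 + 29 + 31 + 30 + 31 + 30 + 31 + 31 + 30 + 31 + 30 + 31 + 31 + 28 + 31 + 30 + 31 + 30 + 31 + 31 + 30 + 31 + 30 + 31 + 31 + 28 + 31 + 30 + 31 + 30 + 31 + 31 + 30 + 31 + 30 + 31 + 31 + 28 + 31 + 30 + 31 + 30 + 31 + 31 + 30 + 31 + 30 + 31 + 31 + 12 = 1740.

1740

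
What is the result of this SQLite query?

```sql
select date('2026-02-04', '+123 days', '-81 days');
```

2026-03-18

Applying '+123 days' to 2026-02-04: counting 123 days forward gives 2026-06-07.
Applying '-81 days' to 2026-06-07: counting 81 days back gives 2026-03-18.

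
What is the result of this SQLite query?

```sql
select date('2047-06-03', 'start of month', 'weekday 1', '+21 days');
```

2047-06-24

`start of month` rewinds 2047-06-03 to 2047-06-01.
`weekday 1` advances to the next Monday; 2047-06-01 is a Saturday, so it moves forward to 2047-06-03.
Advancing 21 more days within June lands on 2047-06-24.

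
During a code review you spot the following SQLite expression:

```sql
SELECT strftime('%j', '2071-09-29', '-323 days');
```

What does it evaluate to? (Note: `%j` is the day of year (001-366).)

First apply '-323 days': 2071-09-29 → 2070-11-10.
Day-of-year for 2070-11-10: days since 2070-01-01 inclusive = 314, zero-padded to 314.

314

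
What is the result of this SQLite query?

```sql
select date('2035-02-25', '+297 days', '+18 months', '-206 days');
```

2036-11-25

Applying '+297 days' to 2035-02-25: counting 297 days forward gives 2035-12-19.
Adding +18 months to 2035-12-19 gives 2037-06-19.
Applying '-206 days' to 2037-06-19: counting 206 days back gives 2036-11-25.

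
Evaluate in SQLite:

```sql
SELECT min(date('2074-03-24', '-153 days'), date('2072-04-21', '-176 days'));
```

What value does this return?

date('2074-03-24', '-153 days') → 2073-10-22.
date('2072-04-21', '-176 days') → 2071-10-28.
Earlier of the two is 2071-10-28.

2071-10-28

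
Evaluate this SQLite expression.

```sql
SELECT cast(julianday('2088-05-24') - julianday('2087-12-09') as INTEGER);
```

167

22 days remain in December 2087 after the 9th (31 − 9).
January 2088: 31 days.
February 2088: 29 days (leap year).
March 2088: 31 days.
April 2088: 30 days.
Then 24 days into May 2088.
Total: 22 + 31 + 29 + 31 + 30 + 24 = 167.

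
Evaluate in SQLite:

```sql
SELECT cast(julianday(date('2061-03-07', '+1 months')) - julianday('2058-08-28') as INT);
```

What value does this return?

953

Adding +1 month to 2061-03-07 gives 2061-04-07.
3 days remain in August 2058 after the 28th (31 − 28).
Full months from September 2058 through March 2061 contribute their day counts.
Then 7 days into April 2061.
Total: 3 + 30 + 31 + 30 + 31 + 31 + 28 + 31 + 30 + 31 + 30 + 31 + 31 + 30 + 31 + 30 + 31 + 31 + 29 + 31 + 30 + 31 + 30 + 31 + 31 + 30 + 31 + 30 + 31 + 31 + 28 + 31 + 7 = 953.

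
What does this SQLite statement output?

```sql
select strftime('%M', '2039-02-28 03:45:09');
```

`%M` extracts the 2-digit minute: 45.

45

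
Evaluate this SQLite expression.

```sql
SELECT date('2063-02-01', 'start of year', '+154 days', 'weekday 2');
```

2063-06-05

`start of year` rewinds 2063-02-01 to 2063-01-01.
Applying '+154 days' to 2063-01-01: counting 154 days forward gives 2063-06-04.
`weekday 2` advances to the next Tuesday; 2063-06-04 is a Monday, so it moves forward to 2063-06-05.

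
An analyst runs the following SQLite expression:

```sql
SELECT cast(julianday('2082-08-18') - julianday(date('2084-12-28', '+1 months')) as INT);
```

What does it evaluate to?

-894

Adding +1 month to 2084-12-28 gives 2085-01-28.
13 days remain in August 2082 after the 18th (31 − 18).
Full months from September 2082 through December 2084 contribute their day counts.
Then 28 days into January 2085.
Total: 13 + 30 + 31 + 30 + 31 + 31 + 28 + 31 + 30 + 31 + 30 + 31 + 31 + 30 + 31 + 30 + 31 + 31 + 29 + 31 + 30 + 31 + 30 + 31 + 31 + 30 + 31 + 30 + 31 + 28 = 894.
The subtraction is earlier − later, so the result is −894 → -894.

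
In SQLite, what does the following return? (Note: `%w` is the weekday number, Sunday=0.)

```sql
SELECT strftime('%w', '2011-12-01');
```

2011-12-01 is a Thursday; with Sunday=0 that is 4.

4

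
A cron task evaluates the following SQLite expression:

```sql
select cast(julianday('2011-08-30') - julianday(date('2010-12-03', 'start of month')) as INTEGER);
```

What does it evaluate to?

272

`start of month` rewinds 2010-12-03 to 2010-12-01.
30 days remain in December 2010 after the 1st (31 − 1).
Full months from January 2011 through July 2011 contribute their day counts.
Then 30 days into August 2011.
Total: 30 + 31 + 28 + 31 + 30 + 31 + 30 + 31 + 30 = 272.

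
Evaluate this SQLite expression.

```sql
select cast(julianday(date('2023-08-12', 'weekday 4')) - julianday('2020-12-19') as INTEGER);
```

971

`weekday 4` advances to the next Thursday; 2023-08-12 is a Saturday, so it moves forward to 2023-08-17.
12 days remain in December 2020 after the 19th (31 − 19).
Full months from January 2021 through July 2023 contribute their day counts.
Then 17 days into August 2023.
Total: 12 + 31 + 28 + 31 + 30 + 31 + 30 + 31 + 31 + 30 + 31 + 30 + 31 + 31 + 28 + 31 + 30 + 31 + 30 + 31 + 31 + 30 + 31 + 30 + 31 + 31 + 28 + 31 + 30 + 31 + 30 + 31 + 17 = 971.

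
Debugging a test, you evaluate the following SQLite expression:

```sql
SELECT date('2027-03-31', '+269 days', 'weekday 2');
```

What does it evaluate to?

Applying '+269 days' to 2027-03-31: counting 269 days forward gives 2027-12-25.
`weekday 2` advances to the next Tuesday; 2027-12-25 is a Saturday, so it moves forward to 2027-12-28.

2027-12-28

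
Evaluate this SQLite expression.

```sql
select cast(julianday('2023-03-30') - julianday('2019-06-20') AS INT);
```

10 days remain in June 2019 after the 20th (30 − 20).
Full months from July 2019 through February 2023 contribute their day counts.
Then 30 days into March 2023.
Total: 10 + 31 + 31 + 30 + 31 + 30 + 31 + 31 + 29 + 31 + 30 + 31 + 30 + 31 + 31 + 30 + 31 + 30 + 31 + 31 + 28 + 31 + 30 + 31 + 30 + 31 + 31 + 30 + 31 + 30 + 31 + 31 + 28 + 31 + 30 + 31 + 30 + 31 + 31 + 30 + 31 + 30 + 31 + 31 + 28 + 30 = 1379.

1379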